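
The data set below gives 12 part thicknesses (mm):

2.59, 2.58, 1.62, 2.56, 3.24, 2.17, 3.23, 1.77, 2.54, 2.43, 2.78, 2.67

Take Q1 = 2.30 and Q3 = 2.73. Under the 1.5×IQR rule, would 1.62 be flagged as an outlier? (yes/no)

yes

IQR = Q3 − Q1 = 2.73 − 2.30 = 0.43.
Lower fence = Q1 − 1.5·IQR = 2.30 − 0.645 = 1.655.
Upper fence = Q3 + 1.5·IQR = 2.73 + 0.645 = 3.375.
1.62 lies below the lower fence.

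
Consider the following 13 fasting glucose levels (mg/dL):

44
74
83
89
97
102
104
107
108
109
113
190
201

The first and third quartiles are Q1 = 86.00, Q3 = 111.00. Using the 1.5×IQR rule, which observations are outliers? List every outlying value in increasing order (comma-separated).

44, 190, 201

IQR = Q3 − Q1 = 111.00 − 86.00 = 25.00.
Lower fence = Q1 − 1.5·IQR = 86.00 − 37.50 = 48.50.
Upper fence = Q3 + 1.5·IQR = 111.00 + 37.50 = 148.50.
44 < 48.50 → outlier.
190 > 148.50 → outlier.
201 > 148.50 → outlier.
All remaining values lie within [48.50, 148.50].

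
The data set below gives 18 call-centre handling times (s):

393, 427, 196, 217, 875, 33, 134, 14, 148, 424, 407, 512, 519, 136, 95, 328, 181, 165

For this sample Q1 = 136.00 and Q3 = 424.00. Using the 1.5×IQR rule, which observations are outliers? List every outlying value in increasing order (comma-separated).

IQR = Q3 − Q1 = 424.00 − 136.00 = 288.00.
Lower fence = Q1 − 1.5·IQR = 136.00 − 432.00 = -296.00.
Upper fence = Q3 + 1.5·IQR = 424.00 + 432.00 = 856.00.
875 > 856.00 → outlier.
All remaining values lie within [-296.00, 856.00].

875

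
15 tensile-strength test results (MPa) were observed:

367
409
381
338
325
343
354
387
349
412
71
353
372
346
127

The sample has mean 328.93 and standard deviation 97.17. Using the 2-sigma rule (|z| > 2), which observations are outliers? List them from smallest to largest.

71, 127

Cutoffs at x̄ ± 2s: 328.93 ± 2·97.17 = [134.59, 523.27].
71: z = -2.65, |z| > 2 → outlier.
127: z = -2.08, |z| > 2 → outlier.
Every other value lies within [134.59, 523.27].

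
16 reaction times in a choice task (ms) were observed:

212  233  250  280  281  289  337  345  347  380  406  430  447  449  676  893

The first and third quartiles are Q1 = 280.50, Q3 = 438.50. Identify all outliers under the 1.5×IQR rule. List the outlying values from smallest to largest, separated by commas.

676, 893

IQR = Q3 − Q1 = 438.50 − 280.50 = 158.00.
Lower fence = Q1 − 1.5·IQR = 280.50 − 237.00 = 43.50.
Upper fence = Q3 + 1.5·IQR = 438.50 + 237.00 = 675.50.
676 > 675.50 → outlier.
893 > 675.50 → outlier.
All remaining values lie within [43.50, 675.50].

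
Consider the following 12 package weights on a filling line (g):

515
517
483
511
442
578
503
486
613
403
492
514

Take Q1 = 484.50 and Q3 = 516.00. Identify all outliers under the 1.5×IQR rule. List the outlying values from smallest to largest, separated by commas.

403, 578, 613

IQR = Q3 − Q1 = 516.00 − 484.50 = 31.50.
Lower fence = Q1 − 1.5·IQR = 484.50 − 47.25 = 437.25.
Upper fence = Q3 + 1.5·IQR = 516.00 + 47.25 = 563.25.
403 < 437.25 → outlier.
578 > 563.25 → outlier.
613 > 563.25 → outlier.
All remaining values lie within [437.25, 563.25].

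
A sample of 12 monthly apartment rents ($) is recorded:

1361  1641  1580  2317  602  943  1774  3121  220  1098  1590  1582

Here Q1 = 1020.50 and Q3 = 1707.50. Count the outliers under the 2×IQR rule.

IQR = 687.00; fences at 1020.50 − 1374.00 = -353.50 and 1707.50 + 1374.00 = 3081.50.
Outside the cutoffs: 3121.

1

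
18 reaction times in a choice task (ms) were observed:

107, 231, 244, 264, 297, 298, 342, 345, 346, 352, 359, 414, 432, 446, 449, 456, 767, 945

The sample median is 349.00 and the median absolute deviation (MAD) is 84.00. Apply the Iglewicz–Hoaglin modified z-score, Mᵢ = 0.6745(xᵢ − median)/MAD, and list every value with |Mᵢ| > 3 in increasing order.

|Mᵢ| > 3 ⇔ |xᵢ − 349.00| > 3·84.00/0.6745 = 373.61.
So outliers lie outside [-24.61, 722.61].
767: M = 3.36 → outlier.
945: M = 4.79 → outlier.

767, 945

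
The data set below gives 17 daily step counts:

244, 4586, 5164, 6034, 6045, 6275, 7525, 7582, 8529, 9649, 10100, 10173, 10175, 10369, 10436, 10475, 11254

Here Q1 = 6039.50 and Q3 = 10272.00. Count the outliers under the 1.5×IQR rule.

0

IQR = 4232.50; fences at 6039.50 − 6348.75 = -309.25 and 10272.00 + 6348.75 = 16620.75.
Every value lies within the cutoffs.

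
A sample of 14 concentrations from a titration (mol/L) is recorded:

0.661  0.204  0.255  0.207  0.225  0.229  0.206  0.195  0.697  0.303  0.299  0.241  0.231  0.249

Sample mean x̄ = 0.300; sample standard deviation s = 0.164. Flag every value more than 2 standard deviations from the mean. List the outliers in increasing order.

0.661, 0.697

Cutoffs at x̄ ± 2s: 0.300 ± 2·0.164 = [-0.028, 0.628].
0.661: z = 2.20, |z| > 2 → outlier.
0.697: z = 2.42, |z| > 2 → outlier.
Every other value lies within [-0.028, 0.628].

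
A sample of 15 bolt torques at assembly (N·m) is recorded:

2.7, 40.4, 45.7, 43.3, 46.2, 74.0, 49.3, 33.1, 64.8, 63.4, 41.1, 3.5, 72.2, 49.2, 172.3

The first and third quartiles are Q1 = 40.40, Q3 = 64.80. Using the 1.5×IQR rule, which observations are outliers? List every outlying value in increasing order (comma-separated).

2.7, 3.5, 172.3

IQR = Q3 − Q1 = 64.80 − 40.40 = 24.40.
Lower fence = Q1 − 1.5·IQR = 40.40 − 36.60 = 3.80.
Upper fence = Q3 + 1.5·IQR = 64.80 + 36.60 = 101.40.
2.7 < 3.80 → outlier.
3.5 < 3.80 → outlier.
172.3 > 101.40 → outlier.
All remaining values lie within [3.80, 101.40].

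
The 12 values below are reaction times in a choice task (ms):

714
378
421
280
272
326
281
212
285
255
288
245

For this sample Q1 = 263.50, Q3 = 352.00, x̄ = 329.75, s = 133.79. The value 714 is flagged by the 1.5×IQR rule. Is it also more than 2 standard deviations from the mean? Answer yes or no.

yes

z = (714 − 329.75) / 133.79 = 2.87.
|z| = 2.87 > 2.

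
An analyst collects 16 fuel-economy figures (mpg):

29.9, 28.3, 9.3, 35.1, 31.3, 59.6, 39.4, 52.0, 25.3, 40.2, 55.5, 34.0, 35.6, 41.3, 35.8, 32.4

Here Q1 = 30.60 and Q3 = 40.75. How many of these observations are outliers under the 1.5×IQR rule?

2

IQR = 10.15; fences at 30.60 − 15.225 = 15.375 and 40.75 + 15.225 = 55.975.
Outside the cutoffs: 9.3, 59.6.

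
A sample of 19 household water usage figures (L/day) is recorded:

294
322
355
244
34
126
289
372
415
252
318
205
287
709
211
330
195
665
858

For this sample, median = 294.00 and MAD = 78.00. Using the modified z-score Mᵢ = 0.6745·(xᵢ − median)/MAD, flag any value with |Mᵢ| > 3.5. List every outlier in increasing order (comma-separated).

|Mᵢ| > 3.5 ⇔ |xᵢ − 294.00| > 3.5·78.00/0.6745 = 404.74.
So outliers lie outside [-110.74, 698.74].
709: M = 3.59 → outlier.
858: M = 4.88 → outlier.

709, 858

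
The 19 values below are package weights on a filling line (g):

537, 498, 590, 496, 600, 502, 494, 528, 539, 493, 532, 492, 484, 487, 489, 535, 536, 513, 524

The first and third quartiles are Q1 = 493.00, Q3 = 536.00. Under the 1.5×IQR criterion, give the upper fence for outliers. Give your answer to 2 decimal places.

600.50

IQR = Q3 − Q1 = 536.00 − 493.00 = 43.00.
Lower fence = Q1 − 1.5·IQR = 493.00 − 64.50 = 428.50.
Upper fence = Q3 + 1.5·IQR = 536.00 + 64.50 = 600.50.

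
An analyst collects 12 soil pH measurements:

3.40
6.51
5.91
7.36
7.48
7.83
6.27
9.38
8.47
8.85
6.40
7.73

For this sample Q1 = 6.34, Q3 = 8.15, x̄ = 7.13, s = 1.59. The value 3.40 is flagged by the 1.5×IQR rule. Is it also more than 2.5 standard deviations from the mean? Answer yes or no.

z = (3.40 − 7.13) / 1.59 = -2.35.
|z| = 2.35 ≤ 2.5.

no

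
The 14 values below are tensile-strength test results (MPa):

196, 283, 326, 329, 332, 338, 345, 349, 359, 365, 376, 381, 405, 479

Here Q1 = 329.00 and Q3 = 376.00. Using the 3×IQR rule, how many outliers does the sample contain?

0

IQR = 47.00; fences at 329.00 − 141.00 = 188.00 and 376.00 + 141.00 = 517.00.
Every value lies within the cutoffs.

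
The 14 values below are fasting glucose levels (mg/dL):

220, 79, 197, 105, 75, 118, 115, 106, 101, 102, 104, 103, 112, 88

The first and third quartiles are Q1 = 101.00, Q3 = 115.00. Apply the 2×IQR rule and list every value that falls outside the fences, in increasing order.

IQR = Q3 − Q1 = 115.00 − 101.00 = 14.00.
Lower fence = Q1 − 2·IQR = 101.00 − 28.00 = 73.00.
Upper fence = Q3 + 2·IQR = 115.00 + 28.00 = 143.00.
197 > 143.00 → outlier.
220 > 143.00 → outlier.
All remaining values lie within [73.00, 143.00].

197, 220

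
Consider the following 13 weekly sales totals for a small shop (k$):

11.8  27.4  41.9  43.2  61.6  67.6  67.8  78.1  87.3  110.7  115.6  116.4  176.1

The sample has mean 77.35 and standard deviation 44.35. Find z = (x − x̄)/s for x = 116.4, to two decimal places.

0.88

z = (116.4 − 77.35) / 44.35 = 0.88.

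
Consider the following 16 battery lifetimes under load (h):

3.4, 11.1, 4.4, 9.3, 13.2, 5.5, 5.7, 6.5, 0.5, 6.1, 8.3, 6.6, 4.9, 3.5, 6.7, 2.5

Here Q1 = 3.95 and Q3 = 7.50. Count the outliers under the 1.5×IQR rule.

IQR = 3.55; fences at 3.95 − 5.325 = -1.375 and 7.50 + 5.325 = 12.825.
Outside the cutoffs: 13.2.

1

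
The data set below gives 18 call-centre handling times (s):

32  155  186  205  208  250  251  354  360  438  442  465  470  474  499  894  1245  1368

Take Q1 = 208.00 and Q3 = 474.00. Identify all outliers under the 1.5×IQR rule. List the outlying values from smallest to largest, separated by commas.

IQR = Q3 − Q1 = 474.00 − 208.00 = 266.00.
Lower fence = Q1 − 1.5·IQR = 208.00 − 399.00 = -191.00.
Upper fence = Q3 + 1.5·IQR = 474.00 + 399.00 = 873.00.
894 > 873.00 → outlier.
1245 > 873.00 → outlier.
1368 > 873.00 → outlier.
All remaining values lie within [-191.00, 873.00].

894, 1245, 1368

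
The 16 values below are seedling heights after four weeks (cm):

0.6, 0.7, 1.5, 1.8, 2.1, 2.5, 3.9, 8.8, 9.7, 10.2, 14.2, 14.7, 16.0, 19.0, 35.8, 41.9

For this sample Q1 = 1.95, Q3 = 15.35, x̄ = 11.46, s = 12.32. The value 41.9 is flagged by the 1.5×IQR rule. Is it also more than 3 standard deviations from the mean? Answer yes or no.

no

z = (41.9 − 11.46) / 12.32 = 2.47.
|z| = 2.47 ≤ 3.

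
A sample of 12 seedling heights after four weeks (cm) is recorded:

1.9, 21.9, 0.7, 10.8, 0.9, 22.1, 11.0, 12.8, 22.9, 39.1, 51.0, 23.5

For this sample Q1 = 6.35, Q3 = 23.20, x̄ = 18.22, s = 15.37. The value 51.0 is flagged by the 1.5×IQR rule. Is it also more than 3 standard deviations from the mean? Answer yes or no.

z = (51.0 − 18.22) / 15.37 = 2.13.
|z| = 2.13 ≤ 3.

no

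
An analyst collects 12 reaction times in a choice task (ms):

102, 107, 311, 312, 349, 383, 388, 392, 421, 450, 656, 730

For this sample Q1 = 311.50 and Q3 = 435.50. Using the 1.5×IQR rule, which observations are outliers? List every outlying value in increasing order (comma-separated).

IQR = Q3 − Q1 = 435.50 − 311.50 = 124.00.
Lower fence = Q1 − 1.5·IQR = 311.50 − 186.00 = 125.50.
Upper fence = Q3 + 1.5·IQR = 435.50 + 186.00 = 621.50.
102 < 125.50 → outlier.
107 < 125.50 → outlier.
656 > 621.50 → outlier.
730 > 621.50 → outlier.
All remaining values lie within [125.50, 621.50].

102, 107, 656, 730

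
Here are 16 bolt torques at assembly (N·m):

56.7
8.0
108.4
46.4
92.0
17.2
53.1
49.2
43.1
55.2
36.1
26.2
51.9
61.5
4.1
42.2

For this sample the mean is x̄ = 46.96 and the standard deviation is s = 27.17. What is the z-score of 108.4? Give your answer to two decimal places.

z = (108.4 − 46.96) / 27.17 = 2.26.

2.26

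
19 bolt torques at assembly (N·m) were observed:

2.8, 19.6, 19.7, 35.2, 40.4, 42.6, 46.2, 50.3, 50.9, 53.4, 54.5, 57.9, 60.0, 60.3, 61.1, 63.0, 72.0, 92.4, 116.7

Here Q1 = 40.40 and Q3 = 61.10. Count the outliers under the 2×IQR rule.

1

IQR = 20.70; fences at 40.40 − 41.40 = -1.00 and 61.10 + 41.40 = 102.50.
Outside the cutoffs: 116.7.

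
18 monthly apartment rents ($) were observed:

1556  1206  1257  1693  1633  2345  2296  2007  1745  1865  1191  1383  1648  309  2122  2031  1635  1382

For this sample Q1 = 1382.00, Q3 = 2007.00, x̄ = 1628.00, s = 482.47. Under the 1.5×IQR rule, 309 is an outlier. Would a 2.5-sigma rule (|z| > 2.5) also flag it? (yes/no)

yes

z = (309 − 1628.00) / 482.47 = -2.73.
|z| = 2.73 > 2.5.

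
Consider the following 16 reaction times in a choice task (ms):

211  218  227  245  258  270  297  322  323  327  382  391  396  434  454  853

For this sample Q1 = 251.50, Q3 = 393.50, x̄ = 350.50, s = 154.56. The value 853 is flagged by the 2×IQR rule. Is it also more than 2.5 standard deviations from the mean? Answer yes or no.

z = (853 − 350.50) / 154.56 = 3.25.
|z| = 3.25 > 2.5.

yes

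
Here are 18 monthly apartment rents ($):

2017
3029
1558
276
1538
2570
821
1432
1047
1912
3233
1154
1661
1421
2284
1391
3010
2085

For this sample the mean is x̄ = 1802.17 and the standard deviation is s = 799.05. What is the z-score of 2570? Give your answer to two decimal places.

z = (2570 − 1802.17) / 799.05 = 0.96.

0.96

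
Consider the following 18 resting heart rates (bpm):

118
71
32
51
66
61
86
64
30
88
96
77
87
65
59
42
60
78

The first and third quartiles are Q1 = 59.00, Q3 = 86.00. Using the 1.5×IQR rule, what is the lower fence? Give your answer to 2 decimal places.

18.50

IQR = Q3 − Q1 = 86.00 − 59.00 = 27.00.
Lower fence = Q1 − 1.5·IQR = 59.00 − 40.50 = 18.50.
Upper fence = Q3 + 1.5·IQR = 86.00 + 40.50 = 126.50.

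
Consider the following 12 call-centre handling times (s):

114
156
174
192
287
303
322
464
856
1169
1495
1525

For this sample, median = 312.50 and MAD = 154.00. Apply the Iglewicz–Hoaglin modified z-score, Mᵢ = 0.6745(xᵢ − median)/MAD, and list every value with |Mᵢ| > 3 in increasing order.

|Mᵢ| > 3 ⇔ |xᵢ − 312.50| > 3·154.00/0.6745 = 684.95.
So outliers lie outside [-372.45, 997.45].
1169: M = 3.75 → outlier.
1495: M = 5.18 → outlier.
1525: M = 5.31 → outlier.

1169, 1495, 1525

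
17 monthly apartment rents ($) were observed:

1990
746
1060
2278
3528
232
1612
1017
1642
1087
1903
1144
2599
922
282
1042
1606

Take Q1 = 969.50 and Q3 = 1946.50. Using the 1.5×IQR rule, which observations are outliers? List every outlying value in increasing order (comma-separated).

IQR = Q3 − Q1 = 1946.50 − 969.50 = 977.00.
Lower fence = Q1 − 1.5·IQR = 969.50 − 1465.50 = -496.00.
Upper fence = Q3 + 1.5·IQR = 1946.50 + 1465.50 = 3412.00.
3528 > 3412.00 → outlier.
All remaining values lie within [-496.00, 3412.00].

3528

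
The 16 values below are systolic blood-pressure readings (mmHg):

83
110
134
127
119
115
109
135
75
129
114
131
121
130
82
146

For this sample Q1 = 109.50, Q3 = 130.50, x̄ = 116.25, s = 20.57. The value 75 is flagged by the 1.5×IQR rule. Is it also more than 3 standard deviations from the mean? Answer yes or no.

z = (75 − 116.25) / 20.57 = -2.01.
|z| = 2.01 ≤ 3.

no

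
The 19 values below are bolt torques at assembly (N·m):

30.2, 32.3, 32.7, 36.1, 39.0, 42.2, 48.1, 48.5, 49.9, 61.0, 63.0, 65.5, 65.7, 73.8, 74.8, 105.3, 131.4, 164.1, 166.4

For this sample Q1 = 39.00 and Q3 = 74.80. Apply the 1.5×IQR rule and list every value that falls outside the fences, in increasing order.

131.4, 164.1, 166.4

IQR = Q3 − Q1 = 74.80 − 39.00 = 35.80.
Lower fence = Q1 − 1.5·IQR = 39.00 − 53.70 = -14.70.
Upper fence = Q3 + 1.5·IQR = 74.80 + 53.70 = 128.50.
131.4 > 128.50 → outlier.
164.1 > 128.50 → outlier.
166.4 > 128.50 → outlier.
All remaining values lie within [-14.70, 128.50].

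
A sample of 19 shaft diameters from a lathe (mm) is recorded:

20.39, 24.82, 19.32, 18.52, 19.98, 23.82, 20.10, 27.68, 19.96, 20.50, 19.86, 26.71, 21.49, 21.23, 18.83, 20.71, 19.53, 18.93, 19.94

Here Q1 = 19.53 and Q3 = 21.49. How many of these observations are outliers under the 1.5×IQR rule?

3

IQR = 1.96; fences at 19.53 − 2.94 = 16.59 and 21.49 + 2.94 = 24.43.
Outside the cutoffs: 24.82, 26.71, 27.68.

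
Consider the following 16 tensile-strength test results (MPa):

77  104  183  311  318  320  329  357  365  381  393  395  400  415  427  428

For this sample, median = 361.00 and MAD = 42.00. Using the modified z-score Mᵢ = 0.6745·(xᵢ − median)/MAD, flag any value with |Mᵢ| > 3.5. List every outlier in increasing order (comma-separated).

|Mᵢ| > 3.5 ⇔ |xᵢ − 361.00| > 3.5·42.00/0.6745 = 217.94.
So outliers lie outside [143.06, 578.94].
77: M = -4.56 → outlier.
104: M = -4.13 → outlier.

77, 104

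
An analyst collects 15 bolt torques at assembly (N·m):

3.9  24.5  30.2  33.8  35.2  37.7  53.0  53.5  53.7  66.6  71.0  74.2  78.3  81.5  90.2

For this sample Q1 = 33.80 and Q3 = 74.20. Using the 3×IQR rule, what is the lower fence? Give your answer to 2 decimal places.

IQR = Q3 − Q1 = 74.20 − 33.80 = 40.40.
Lower fence = Q1 − 3·IQR = 33.80 − 121.20 = -87.40.
Upper fence = Q3 + 3·IQR = 74.20 + 121.20 = 195.40.

-87.40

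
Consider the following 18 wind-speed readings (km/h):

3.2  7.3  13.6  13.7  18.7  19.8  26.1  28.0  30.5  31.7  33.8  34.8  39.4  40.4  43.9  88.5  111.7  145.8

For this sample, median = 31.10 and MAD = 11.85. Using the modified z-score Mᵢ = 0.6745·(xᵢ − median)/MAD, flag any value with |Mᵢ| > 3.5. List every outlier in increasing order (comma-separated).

111.7, 145.8

|Mᵢ| > 3.5 ⇔ |xᵢ − 31.10| > 3.5·11.85/0.6745 = 61.49.
So outliers lie outside [-30.39, 92.59].
111.7: M = 4.59 → outlier.
145.8: M = 6.53 → outlier.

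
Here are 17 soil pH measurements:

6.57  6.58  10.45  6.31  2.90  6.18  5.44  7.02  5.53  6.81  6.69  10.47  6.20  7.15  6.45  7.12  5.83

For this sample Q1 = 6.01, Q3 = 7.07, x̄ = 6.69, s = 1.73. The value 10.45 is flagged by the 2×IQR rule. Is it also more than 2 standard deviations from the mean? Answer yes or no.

z = (10.45 − 6.69) / 1.73 = 2.17.
|z| = 2.17 > 2.

yes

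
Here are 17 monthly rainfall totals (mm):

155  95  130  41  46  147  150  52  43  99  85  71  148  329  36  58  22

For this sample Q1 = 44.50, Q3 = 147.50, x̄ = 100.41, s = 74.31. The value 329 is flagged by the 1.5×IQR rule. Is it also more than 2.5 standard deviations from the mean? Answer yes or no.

z = (329 − 100.41) / 74.31 = 3.08.
|z| = 3.08 > 2.5.

yes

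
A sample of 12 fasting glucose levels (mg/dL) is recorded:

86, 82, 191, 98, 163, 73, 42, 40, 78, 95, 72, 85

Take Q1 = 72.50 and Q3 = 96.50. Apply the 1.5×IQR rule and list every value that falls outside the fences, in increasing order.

IQR = Q3 − Q1 = 96.50 − 72.50 = 24.00.
Lower fence = Q1 − 1.5·IQR = 72.50 − 36.00 = 36.50.
Upper fence = Q3 + 1.5·IQR = 96.50 + 36.00 = 132.50.
163 > 132.50 → outlier.
191 > 132.50 → outlier.
All remaining values lie within [36.50, 132.50].

163, 191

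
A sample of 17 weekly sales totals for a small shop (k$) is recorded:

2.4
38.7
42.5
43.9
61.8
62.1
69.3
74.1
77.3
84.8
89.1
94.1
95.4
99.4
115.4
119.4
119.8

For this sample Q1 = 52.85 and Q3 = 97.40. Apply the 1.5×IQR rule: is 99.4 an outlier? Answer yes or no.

no

IQR = Q3 − Q1 = 97.40 − 52.85 = 44.55.
Lower fence = Q1 − 1.5·IQR = 52.85 − 66.825 = -13.975.
Upper fence = Q3 + 1.5·IQR = 97.40 + 66.825 = 164.225.
99.4 lies within [-13.975, 164.225].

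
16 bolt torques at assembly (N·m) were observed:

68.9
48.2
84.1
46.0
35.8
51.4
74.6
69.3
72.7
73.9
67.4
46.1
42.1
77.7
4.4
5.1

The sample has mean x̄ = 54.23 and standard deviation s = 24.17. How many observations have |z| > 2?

Cutoffs: x̄ ± 2s = [5.89, 102.57].
Outside the cutoffs: 4.4, 5.1.

2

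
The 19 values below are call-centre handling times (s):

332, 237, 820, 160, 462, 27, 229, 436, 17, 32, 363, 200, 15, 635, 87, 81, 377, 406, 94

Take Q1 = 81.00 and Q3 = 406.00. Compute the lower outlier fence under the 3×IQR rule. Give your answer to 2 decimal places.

IQR = Q3 − Q1 = 406.00 − 81.00 = 325.00.
Lower fence = Q1 − 3·IQR = 81.00 − 975.00 = -894.00.
Upper fence = Q3 + 3·IQR = 406.00 + 975.00 = 1381.00.

-894.00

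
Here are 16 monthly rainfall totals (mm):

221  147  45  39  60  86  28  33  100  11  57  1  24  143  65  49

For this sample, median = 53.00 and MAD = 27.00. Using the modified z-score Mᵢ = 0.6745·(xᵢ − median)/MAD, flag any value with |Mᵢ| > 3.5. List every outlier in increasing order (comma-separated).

221

|Mᵢ| > 3.5 ⇔ |xᵢ − 53.00| > 3.5·27.00/0.6745 = 140.10.
So outliers lie outside [-87.10, 193.10].
221: M = 4.20 → outlier.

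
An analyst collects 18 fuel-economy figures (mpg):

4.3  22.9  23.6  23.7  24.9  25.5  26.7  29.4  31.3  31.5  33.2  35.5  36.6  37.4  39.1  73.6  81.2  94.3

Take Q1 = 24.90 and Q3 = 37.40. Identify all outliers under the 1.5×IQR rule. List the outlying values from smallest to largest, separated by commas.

4.3, 73.6, 81.2, 94.3

IQR = Q3 − Q1 = 37.40 − 24.90 = 12.50.
Lower fence = Q1 − 1.5·IQR = 24.90 − 18.75 = 6.15.
Upper fence = Q3 + 1.5·IQR = 37.40 + 18.75 = 56.15.
4.3 < 6.15 → outlier.
73.6 > 56.15 → outlier.
81.2 > 56.15 → outlier.
94.3 > 56.15 → outlier.
All remaining values lie within [6.15, 56.15].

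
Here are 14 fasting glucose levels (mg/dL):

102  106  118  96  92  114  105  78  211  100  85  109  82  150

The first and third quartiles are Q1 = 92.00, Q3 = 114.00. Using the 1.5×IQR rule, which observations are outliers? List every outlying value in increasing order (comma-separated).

IQR = Q3 − Q1 = 114.00 − 92.00 = 22.00.
Lower fence = Q1 − 1.5·IQR = 92.00 − 33.00 = 59.00.
Upper fence = Q3 + 1.5·IQR = 114.00 + 33.00 = 147.00.
150 > 147.00 → outlier.
211 > 147.00 → outlier.
All remaining values lie within [59.00, 147.00].

150, 211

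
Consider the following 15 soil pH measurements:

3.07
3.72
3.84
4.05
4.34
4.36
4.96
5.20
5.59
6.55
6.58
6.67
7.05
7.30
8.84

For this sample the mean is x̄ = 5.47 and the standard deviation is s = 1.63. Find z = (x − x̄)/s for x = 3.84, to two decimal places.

-1.00

z = (3.84 − 5.47) / 1.63 = -1.00.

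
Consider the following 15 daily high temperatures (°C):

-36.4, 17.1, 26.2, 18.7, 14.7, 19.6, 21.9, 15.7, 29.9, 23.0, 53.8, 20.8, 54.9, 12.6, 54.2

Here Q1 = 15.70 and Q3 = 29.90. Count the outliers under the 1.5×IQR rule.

4

IQR = 14.20; fences at 15.70 − 21.30 = -5.60 and 29.90 + 21.30 = 51.20.
Outside the cutoffs: -36.4, 53.8, 54.2, 54.9.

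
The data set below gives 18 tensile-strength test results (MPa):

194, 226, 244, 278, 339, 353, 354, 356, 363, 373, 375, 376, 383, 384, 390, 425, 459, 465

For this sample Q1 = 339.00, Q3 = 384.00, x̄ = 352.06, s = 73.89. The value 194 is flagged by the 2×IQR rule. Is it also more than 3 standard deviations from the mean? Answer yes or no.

z = (194 − 352.06) / 73.89 = -2.14.
|z| = 2.14 ≤ 3.

no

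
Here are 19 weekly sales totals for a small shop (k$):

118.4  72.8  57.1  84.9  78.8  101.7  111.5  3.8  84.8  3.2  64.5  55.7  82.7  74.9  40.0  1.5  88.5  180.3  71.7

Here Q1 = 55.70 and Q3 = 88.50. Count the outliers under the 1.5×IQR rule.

IQR = 32.80; fences at 55.70 − 49.20 = 6.50 and 88.50 + 49.20 = 137.70.
Outside the cutoffs: 1.5, 3.2, 3.8, 180.3.

4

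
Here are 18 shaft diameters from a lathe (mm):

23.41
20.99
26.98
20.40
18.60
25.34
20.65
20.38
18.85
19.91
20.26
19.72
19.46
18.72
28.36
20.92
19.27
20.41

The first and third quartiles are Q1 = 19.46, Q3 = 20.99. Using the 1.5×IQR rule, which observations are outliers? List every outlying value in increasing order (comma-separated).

23.41, 25.34, 26.98, 28.36

IQR = Q3 − Q1 = 20.99 − 19.46 = 1.53.
Lower fence = Q1 − 1.5·IQR = 19.46 − 2.295 = 17.165.
Upper fence = Q3 + 1.5·IQR = 20.99 + 2.295 = 23.285.
23.41 > 23.285 → outlier.
25.34 > 23.285 → outlier.
26.98 > 23.285 → outlier.
28.36 > 23.285 → outlier.
All remaining values lie within [17.165, 23.285].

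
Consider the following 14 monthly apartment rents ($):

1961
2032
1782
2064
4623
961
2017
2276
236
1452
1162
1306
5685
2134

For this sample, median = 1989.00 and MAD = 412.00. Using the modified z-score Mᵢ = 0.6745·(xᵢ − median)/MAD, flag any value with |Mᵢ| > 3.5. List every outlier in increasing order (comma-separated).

|Mᵢ| > 3.5 ⇔ |xᵢ − 1989.00| > 3.5·412.00/0.6745 = 2137.88.
So outliers lie outside [-148.88, 4126.88].
4623: M = 4.31 → outlier.
5685: M = 6.05 → outlier.

4623, 5685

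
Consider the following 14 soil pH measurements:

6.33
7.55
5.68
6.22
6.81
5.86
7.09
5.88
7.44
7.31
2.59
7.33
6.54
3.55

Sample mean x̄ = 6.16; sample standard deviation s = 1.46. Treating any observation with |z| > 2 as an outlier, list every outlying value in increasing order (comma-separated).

2.59

Cutoffs at x̄ ± 2s: 6.16 ± 2·1.46 = [3.24, 9.08].
2.59: z = -2.45, |z| > 2 → outlier.
Every other value lies within [3.24, 9.08].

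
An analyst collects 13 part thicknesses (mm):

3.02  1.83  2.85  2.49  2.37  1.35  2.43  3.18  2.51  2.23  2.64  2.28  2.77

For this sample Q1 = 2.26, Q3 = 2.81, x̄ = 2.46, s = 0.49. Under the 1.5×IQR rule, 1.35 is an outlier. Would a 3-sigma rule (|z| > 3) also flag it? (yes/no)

z = (1.35 − 2.46) / 0.49 = -2.27.
|z| = 2.27 ≤ 3.

no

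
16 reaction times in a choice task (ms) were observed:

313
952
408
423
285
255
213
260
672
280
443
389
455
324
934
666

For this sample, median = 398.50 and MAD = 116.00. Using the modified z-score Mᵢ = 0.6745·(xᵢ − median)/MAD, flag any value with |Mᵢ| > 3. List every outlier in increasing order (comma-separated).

|Mᵢ| > 3 ⇔ |xᵢ − 398.50| > 3·116.00/0.6745 = 515.94.
So outliers lie outside [-117.44, 914.44].
934: M = 3.11 → outlier.
952: M = 3.22 → outlier.

934, 952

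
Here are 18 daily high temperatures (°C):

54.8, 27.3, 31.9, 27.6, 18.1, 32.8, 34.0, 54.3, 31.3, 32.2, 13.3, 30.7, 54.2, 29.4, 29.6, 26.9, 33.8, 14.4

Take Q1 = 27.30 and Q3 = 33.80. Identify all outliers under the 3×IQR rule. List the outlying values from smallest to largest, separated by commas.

54.2, 54.3, 54.8

IQR = Q3 − Q1 = 33.80 − 27.30 = 6.50.
Lower fence = Q1 − 3·IQR = 27.30 − 19.50 = 7.80.
Upper fence = Q3 + 3·IQR = 33.80 + 19.50 = 53.30.
54.2 > 53.30 → outlier.
54.3 > 53.30 → outlier.
54.8 > 53.30 → outlier.
All remaining values lie within [7.80, 53.30].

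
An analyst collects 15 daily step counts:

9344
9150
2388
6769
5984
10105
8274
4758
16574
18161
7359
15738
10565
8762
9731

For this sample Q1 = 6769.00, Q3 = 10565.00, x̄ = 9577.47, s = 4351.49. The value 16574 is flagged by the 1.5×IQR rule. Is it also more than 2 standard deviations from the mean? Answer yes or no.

no

z = (16574 − 9577.47) / 4351.49 = 1.61.
|z| = 1.61 ≤ 2.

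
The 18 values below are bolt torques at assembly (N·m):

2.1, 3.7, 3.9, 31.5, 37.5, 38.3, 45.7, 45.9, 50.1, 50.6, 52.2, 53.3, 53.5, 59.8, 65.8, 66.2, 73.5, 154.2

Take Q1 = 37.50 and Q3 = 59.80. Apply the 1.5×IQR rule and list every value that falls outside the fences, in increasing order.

IQR = Q3 − Q1 = 59.80 − 37.50 = 22.30.
Lower fence = Q1 − 1.5·IQR = 37.50 − 33.45 = 4.05.
Upper fence = Q3 + 1.5·IQR = 59.80 + 33.45 = 93.25.
2.1 < 4.05 → outlier.
3.7 < 4.05 → outlier.
3.9 < 4.05 → outlier.
154.2 > 93.25 → outlier.
All remaining values lie within [4.05, 93.25].

2.1, 3.7, 3.9, 154.2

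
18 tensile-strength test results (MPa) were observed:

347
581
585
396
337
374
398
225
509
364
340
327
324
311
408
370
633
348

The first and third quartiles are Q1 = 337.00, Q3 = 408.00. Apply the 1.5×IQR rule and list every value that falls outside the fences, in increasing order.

225, 581, 585, 633

IQR = Q3 − Q1 = 408.00 − 337.00 = 71.00.
Lower fence = Q1 − 1.5·IQR = 337.00 − 106.50 = 230.50.
Upper fence = Q3 + 1.5·IQR = 408.00 + 106.50 = 514.50.
225 < 230.50 → outlier.
581 > 514.50 → outlier.
585 > 514.50 → outlier.
633 > 514.50 → outlier.
All remaining values lie within [230.50, 514.50].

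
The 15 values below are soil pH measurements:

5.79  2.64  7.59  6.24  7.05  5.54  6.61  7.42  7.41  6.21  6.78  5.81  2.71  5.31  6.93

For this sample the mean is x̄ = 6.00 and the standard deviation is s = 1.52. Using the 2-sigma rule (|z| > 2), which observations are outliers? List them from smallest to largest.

Cutoffs at x̄ ± 2s: 6.00 ± 2·1.52 = [2.96, 9.04].
2.64: z = -2.21, |z| > 2 → outlier.
2.71: z = -2.16, |z| > 2 → outlier.
Every other value lies within [2.96, 9.04].

2.64, 2.71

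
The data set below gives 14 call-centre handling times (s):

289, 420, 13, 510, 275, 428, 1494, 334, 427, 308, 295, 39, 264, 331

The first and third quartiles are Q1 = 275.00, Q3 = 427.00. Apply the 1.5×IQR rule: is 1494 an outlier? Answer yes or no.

yes

IQR = Q3 − Q1 = 427.00 − 275.00 = 152.00.
Lower fence = Q1 − 1.5·IQR = 275.00 − 228.00 = 47.00.
Upper fence = Q3 + 1.5·IQR = 427.00 + 228.00 = 655.00.
1494 lies above the upper fence.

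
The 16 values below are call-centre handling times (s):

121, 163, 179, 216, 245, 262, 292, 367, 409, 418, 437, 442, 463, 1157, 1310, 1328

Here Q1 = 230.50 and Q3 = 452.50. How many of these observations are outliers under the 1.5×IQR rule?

3

IQR = 222.00; fences at 230.50 − 333.00 = -102.50 and 452.50 + 333.00 = 785.50.
Outside the cutoffs: 1157, 1310, 1328.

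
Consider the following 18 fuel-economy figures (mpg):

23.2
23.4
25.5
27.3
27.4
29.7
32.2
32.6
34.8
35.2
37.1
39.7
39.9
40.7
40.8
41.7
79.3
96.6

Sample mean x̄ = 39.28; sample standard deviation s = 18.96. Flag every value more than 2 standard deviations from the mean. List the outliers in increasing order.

Cutoffs at x̄ ± 2s: 39.28 ± 2·18.96 = [1.36, 77.20].
79.3: z = 2.11, |z| > 2 → outlier.
96.6: z = 3.02, |z| > 2 → outlier.
Every other value lies within [1.36, 77.20].

79.3, 96.6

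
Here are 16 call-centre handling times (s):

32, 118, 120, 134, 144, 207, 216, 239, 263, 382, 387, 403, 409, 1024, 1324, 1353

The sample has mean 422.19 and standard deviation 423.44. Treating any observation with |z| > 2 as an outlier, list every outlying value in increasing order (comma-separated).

Cutoffs at x̄ ± 2s: 422.19 ± 2·423.44 = [-424.69, 1269.07].
1324: z = 2.13, |z| > 2 → outlier.
1353: z = 2.20, |z| > 2 → outlier.
Every other value lies within [-424.69, 1269.07].

1324, 1353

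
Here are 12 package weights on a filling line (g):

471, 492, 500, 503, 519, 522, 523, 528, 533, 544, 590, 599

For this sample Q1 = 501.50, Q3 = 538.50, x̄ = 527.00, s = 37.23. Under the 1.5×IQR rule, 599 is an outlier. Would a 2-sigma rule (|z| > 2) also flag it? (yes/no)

no

z = (599 − 527.00) / 37.23 = 1.93.
|z| = 1.93 ≤ 2.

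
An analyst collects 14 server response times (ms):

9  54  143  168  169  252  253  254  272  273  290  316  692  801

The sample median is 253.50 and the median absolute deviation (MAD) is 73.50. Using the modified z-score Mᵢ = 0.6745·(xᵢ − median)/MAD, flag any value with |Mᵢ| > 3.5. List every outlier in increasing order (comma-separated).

692, 801

|Mᵢ| > 3.5 ⇔ |xᵢ − 253.50| > 3.5·73.50/0.6745 = 381.39.
So outliers lie outside [-127.89, 634.89].
692: M = 4.02 → outlier.
801: M = 5.02 → outlier.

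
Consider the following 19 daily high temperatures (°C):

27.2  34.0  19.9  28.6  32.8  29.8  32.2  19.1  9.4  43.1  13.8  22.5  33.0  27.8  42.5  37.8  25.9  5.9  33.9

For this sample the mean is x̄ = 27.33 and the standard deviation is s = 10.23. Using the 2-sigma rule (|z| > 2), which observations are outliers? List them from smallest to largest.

Cutoffs at x̄ ± 2s: 27.33 ± 2·10.23 = [6.87, 47.79].
5.9: z = -2.09, |z| > 2 → outlier.
Every other value lies within [6.87, 47.79].

5.9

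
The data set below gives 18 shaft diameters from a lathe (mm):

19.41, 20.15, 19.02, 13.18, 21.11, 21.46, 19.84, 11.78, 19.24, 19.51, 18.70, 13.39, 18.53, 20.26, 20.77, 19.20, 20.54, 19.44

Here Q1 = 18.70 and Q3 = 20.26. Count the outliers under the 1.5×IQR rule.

IQR = 1.56; fences at 18.70 − 2.34 = 16.36 and 20.26 + 2.34 = 22.60.
Outside the cutoffs: 11.78, 13.18, 13.39.

3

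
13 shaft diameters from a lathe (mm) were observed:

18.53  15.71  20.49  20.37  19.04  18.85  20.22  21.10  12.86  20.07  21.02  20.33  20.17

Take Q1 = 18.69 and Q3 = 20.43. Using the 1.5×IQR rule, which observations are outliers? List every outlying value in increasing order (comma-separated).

IQR = Q3 − Q1 = 20.43 − 18.69 = 1.74.
Lower fence = Q1 − 1.5·IQR = 18.69 − 2.61 = 16.08.
Upper fence = Q3 + 1.5·IQR = 20.43 + 2.61 = 23.04.
12.86 < 16.08 → outlier.
15.71 < 16.08 → outlier.
All remaining values lie within [16.08, 23.04].

12.86, 15.71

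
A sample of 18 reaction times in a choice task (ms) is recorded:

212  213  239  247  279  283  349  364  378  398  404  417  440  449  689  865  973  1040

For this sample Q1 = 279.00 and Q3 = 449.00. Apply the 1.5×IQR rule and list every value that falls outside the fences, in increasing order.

IQR = Q3 − Q1 = 449.00 − 279.00 = 170.00.
Lower fence = Q1 − 1.5·IQR = 279.00 − 255.00 = 24.00.
Upper fence = Q3 + 1.5·IQR = 449.00 + 255.00 = 704.00.
865 > 704.00 → outlier.
973 > 704.00 → outlier.
1040 > 704.00 → outlier.
All remaining values lie within [24.00, 704.00].

865, 973, 1040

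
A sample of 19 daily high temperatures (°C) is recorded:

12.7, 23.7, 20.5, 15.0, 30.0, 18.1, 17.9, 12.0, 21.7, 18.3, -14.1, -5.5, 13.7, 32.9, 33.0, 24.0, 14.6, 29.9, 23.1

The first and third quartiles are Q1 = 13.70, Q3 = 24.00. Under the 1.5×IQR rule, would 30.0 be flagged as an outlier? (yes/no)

no

IQR = Q3 − Q1 = 24.00 − 13.70 = 10.30.
Lower fence = Q1 − 1.5·IQR = 13.70 − 15.45 = -1.75.
Upper fence = Q3 + 1.5·IQR = 24.00 + 15.45 = 39.45.
30.0 lies within [-1.75, 39.45].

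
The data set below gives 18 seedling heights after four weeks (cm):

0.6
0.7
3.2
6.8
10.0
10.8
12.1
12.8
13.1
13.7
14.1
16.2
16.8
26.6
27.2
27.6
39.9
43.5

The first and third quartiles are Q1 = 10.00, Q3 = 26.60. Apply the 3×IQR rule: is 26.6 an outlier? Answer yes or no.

IQR = Q3 − Q1 = 26.60 − 10.00 = 16.60.
Lower fence = Q1 − 3·IQR = 10.00 − 49.80 = -39.80.
Upper fence = Q3 + 3·IQR = 26.60 + 49.80 = 76.40.
26.6 lies within [-39.80, 76.40].

no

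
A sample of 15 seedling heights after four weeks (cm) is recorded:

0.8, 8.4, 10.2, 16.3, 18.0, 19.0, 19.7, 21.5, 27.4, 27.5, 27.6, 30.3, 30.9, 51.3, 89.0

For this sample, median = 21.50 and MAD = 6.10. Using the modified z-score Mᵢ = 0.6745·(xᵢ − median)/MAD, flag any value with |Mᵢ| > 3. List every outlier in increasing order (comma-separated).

|Mᵢ| > 3 ⇔ |xᵢ − 21.50| > 3·6.10/0.6745 = 27.13.
So outliers lie outside [-5.63, 48.63].
51.3: M = 3.30 → outlier.
89.0: M = 7.46 → outlier.

51.3, 89.0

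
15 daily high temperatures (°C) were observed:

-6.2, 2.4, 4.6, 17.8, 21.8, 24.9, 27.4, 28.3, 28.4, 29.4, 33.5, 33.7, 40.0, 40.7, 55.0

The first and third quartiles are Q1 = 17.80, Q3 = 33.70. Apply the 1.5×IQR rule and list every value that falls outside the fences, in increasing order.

-6.2

IQR = Q3 − Q1 = 33.70 − 17.80 = 15.90.
Lower fence = Q1 − 1.5·IQR = 17.80 − 23.85 = -6.05.
Upper fence = Q3 + 1.5·IQR = 33.70 + 23.85 = 57.55.
-6.2 < -6.05 → outlier.
All remaining values lie within [-6.05, 57.55].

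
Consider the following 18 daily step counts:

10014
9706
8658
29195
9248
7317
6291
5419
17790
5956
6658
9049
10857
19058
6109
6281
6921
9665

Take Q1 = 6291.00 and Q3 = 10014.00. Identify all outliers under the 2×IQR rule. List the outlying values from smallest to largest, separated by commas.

17790, 19058, 29195

IQR = Q3 − Q1 = 10014.00 − 6291.00 = 3723.00.
Lower fence = Q1 − 2·IQR = 6291.00 − 7446.00 = -1155.00.
Upper fence = Q3 + 2·IQR = 10014.00 + 7446.00 = 17460.00.
17790 > 17460.00 → outlier.
19058 > 17460.00 → outlier.
29195 > 17460.00 → outlier.
All remaining values lie within [-1155.00, 17460.00].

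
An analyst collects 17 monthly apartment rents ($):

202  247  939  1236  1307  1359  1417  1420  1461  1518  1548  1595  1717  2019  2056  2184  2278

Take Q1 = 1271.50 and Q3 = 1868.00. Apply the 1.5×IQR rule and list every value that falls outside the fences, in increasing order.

IQR = Q3 − Q1 = 1868.00 − 1271.50 = 596.50.
Lower fence = Q1 − 1.5·IQR = 1271.50 − 894.75 = 376.75.
Upper fence = Q3 + 1.5·IQR = 1868.00 + 894.75 = 2762.75.
202 < 376.75 → outlier.
247 < 376.75 → outlier.
All remaining values lie within [376.75, 2762.75].

202, 247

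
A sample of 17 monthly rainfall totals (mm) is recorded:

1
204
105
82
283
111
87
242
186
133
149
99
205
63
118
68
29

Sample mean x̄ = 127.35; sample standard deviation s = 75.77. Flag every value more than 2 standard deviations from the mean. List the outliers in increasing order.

283

Cutoffs at x̄ ± 2s: 127.35 ± 2·75.77 = [-24.19, 278.89].
283: z = 2.05, |z| > 2 → outlier.
Every other value lies within [-24.19, 278.89].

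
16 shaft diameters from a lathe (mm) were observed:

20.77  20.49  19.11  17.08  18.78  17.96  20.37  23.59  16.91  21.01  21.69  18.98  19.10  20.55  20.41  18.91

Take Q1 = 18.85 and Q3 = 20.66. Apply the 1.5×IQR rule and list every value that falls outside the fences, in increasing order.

IQR = Q3 − Q1 = 20.66 − 18.85 = 1.81.
Lower fence = Q1 − 1.5·IQR = 18.85 − 2.715 = 16.135.
Upper fence = Q3 + 1.5·IQR = 20.66 + 2.715 = 23.375.
23.59 > 23.375 → outlier.
All remaining values lie within [16.135, 23.375].

23.59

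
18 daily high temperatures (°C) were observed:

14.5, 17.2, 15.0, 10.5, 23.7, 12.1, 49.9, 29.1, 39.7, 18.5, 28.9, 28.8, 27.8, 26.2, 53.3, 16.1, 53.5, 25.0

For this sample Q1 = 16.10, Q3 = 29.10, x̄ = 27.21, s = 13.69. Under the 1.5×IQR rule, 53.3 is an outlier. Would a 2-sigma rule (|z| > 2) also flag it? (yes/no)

z = (53.3 − 27.21) / 13.69 = 1.91.
|z| = 1.91 ≤ 2.

no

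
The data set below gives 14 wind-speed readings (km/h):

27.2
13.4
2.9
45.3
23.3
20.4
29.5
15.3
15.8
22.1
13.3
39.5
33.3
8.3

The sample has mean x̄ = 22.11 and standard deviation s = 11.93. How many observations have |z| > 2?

0

Cutoffs: x̄ ± 2s = [-1.75, 45.97].
Every value lies within the cutoffs.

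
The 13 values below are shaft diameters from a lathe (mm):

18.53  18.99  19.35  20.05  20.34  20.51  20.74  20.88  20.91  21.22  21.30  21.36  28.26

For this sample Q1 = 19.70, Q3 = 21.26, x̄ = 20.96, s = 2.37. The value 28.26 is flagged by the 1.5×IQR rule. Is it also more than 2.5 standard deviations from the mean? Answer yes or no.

yes

z = (28.26 − 20.96) / 2.37 = 3.08.
|z| = 3.08 > 2.5.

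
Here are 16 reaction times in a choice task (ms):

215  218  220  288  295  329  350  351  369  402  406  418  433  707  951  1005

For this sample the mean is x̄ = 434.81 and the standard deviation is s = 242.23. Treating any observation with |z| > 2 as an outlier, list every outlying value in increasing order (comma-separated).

951, 1005

Cutoffs at x̄ ± 2s: 434.81 ± 2·242.23 = [-49.65, 919.27].
951: z = 2.13, |z| > 2 → outlier.
1005: z = 2.35, |z| > 2 → outlier.
Every other value lies within [-49.65, 919.27].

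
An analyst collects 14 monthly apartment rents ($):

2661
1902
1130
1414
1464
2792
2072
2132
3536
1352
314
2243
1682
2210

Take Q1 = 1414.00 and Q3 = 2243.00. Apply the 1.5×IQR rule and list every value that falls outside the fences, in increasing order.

3536

IQR = Q3 − Q1 = 2243.00 − 1414.00 = 829.00.
Lower fence = Q1 − 1.5·IQR = 1414.00 − 1243.50 = 170.50.
Upper fence = Q3 + 1.5·IQR = 2243.00 + 1243.50 = 3486.50.
3536 > 3486.50 → outlier.
All remaining values lie within [170.50, 3486.50].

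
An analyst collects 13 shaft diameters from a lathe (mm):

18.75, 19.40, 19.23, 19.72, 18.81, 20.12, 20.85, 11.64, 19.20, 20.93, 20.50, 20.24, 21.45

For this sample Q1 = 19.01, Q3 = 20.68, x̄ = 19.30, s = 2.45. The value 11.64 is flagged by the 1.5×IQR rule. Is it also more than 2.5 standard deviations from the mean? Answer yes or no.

z = (11.64 − 19.30) / 2.45 = -3.13.
|z| = 3.13 > 2.5.

yes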